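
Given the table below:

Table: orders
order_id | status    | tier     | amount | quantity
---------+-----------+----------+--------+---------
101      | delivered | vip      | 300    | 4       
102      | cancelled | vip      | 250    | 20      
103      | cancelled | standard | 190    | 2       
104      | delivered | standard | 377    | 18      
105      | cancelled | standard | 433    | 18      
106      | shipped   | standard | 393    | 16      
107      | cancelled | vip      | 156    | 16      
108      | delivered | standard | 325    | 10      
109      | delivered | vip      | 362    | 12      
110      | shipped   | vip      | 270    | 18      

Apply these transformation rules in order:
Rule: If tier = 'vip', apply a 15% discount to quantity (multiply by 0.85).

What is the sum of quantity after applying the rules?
123.5

Step 1: Records with tier = 'vip' have total quantity = 70
Step 2: Apply multiplier: 70 × 0.85 = 59.5
Step 3: Other records total: 64
Step 4: Final sum = 59.5 + 64 = 123.5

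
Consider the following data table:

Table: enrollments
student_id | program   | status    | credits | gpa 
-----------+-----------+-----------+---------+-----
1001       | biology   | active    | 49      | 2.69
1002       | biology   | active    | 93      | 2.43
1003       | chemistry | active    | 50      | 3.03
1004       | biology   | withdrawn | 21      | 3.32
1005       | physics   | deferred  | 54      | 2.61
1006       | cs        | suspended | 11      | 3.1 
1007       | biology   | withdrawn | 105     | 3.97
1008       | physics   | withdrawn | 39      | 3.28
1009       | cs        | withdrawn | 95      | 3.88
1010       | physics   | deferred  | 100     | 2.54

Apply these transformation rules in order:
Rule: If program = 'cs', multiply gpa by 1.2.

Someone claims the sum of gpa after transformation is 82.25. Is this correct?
No, the correct result is 32.25.

Step 1: Calculate the correct sum after transformation
Step 2: Apply multiplier 1.2 to records where program = 'cs'
Step 3: Correct result = 32.25
Step 4: Claimed result = 82.25
Step 5: 32.25 ≠ 82.25
Conclusion: The claimed result is incorrect. The correct answer is 32.25.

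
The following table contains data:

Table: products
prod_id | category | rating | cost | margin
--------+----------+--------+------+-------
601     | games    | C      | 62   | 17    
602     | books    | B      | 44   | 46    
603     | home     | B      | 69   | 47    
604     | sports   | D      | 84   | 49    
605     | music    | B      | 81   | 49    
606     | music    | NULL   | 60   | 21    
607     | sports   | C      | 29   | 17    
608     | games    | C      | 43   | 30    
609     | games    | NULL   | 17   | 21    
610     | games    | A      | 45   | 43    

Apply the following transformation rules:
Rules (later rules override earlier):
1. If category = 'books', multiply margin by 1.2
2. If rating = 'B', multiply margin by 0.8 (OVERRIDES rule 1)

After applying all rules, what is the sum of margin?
311.6

Step 1: Rule 2 takes priority for records with rating = 'B'
  - 3 records: 142 × 0.8 = 113.6
Step 2: Rule 1 applies to remaining records with category = 'books'
  - 0 records: 0 × 1.2 = 0.0
Step 3: Other records unchanged: 198
Step 4: Final sum = 113.6 + 0.0 + 198 = 311.6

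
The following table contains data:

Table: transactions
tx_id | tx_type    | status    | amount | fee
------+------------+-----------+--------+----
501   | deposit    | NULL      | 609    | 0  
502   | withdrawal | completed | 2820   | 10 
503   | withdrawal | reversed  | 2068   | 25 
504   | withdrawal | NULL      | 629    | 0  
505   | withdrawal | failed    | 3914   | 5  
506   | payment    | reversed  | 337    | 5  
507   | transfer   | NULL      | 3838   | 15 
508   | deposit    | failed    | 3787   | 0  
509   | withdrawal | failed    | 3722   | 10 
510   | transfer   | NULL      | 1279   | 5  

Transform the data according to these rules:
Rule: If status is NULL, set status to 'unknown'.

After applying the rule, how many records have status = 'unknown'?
4

Step 1: Count records where status IS NULL
Step 2: Found 4 records with NULL status
Step 3: These records will have status set to 'unknown'
Step 4: Records already having status = 'unknown': 0
Step 5: Answer: 4 + 0 = 4 records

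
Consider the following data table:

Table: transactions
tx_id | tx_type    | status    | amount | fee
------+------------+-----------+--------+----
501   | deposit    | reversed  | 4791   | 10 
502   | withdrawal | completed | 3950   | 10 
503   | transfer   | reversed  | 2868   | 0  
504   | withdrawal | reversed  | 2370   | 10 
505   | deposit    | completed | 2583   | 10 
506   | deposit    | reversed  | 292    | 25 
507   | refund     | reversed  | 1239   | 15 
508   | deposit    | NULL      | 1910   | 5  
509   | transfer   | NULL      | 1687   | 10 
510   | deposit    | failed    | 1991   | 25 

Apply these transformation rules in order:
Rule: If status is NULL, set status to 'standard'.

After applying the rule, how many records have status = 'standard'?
2

Step 1: Count records where status IS NULL
Step 2: Found 2 records with NULL status
Step 3: These records will have status set to 'standard'
Step 4: Records already having status = 'standard': 0
Step 5: Answer: 2 + 0 = 2 records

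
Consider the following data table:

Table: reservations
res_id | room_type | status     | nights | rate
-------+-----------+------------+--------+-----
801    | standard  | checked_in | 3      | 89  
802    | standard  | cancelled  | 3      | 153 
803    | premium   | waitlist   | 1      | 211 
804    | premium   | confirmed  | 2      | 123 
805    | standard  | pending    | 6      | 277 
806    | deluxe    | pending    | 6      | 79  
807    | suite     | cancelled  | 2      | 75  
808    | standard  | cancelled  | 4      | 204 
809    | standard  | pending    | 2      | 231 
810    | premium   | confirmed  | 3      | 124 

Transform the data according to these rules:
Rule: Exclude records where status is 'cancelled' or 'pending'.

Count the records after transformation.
4

Step 1: Count records to exclude
  - 3 (cancelled) + 3 (pending) = 6 records
Step 2: Total records: 10
Step 3: Remaining = 10 - 6 = 4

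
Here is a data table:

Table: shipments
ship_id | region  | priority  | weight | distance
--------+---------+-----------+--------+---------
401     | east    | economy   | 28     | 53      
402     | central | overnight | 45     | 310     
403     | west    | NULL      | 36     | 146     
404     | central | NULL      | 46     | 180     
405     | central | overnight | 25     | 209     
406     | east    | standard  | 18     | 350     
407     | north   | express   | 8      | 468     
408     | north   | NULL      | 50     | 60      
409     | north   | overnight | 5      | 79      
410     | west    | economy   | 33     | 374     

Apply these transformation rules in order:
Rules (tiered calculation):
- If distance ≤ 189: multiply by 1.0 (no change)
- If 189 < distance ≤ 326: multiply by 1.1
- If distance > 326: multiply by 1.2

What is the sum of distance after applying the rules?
2519.3

Step 1: Tier 1 (distance ≤ 189): 5 records, sum = 518 × 1.0 = 518.0
Step 2: Tier 2 (189 < distance ≤ 326): 2 records, sum = 519 × 1.1 = 570.9
Step 3: Tier 3 (distance > 326): 3 records, sum = 1192 × 1.2 = 1430.4
Step 4: Final sum = 518.0 + 570.9 + 1430.4 = 2519.3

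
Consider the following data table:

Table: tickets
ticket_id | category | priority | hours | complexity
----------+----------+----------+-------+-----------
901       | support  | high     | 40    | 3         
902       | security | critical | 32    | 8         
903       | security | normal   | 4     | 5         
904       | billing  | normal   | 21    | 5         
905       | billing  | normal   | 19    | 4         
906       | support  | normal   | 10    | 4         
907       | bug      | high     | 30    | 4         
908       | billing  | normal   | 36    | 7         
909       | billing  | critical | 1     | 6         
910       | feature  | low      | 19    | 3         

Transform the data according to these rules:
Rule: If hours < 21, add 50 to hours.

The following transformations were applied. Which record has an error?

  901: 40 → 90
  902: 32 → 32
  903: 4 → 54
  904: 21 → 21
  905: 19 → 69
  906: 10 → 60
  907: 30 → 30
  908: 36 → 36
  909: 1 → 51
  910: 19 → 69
Record 901 has an error. The correct transformed value should be 40, not 90.

Step 1: Check each record against the rule
Step 2: Record 901 has hours = 40
Step 3: Since 40 >= 21, the bonus should not have been applied
Step 4: Correct value = 40, but claimed value = 90
Conclusion: Record 901 has the error.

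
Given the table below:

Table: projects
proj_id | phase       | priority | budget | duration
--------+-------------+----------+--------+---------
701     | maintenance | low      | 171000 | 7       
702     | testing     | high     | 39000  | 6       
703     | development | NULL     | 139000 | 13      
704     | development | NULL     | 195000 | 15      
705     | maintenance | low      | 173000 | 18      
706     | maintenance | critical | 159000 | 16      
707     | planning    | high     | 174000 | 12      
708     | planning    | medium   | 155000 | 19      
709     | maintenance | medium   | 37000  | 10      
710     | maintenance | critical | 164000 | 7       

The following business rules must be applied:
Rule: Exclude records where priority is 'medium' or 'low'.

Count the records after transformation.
6

Step 1: Count records to exclude
  - 2 (medium) + 2 (low) = 4 records
Step 2: Total records: 10
Step 3: Remaining = 10 - 4 = 6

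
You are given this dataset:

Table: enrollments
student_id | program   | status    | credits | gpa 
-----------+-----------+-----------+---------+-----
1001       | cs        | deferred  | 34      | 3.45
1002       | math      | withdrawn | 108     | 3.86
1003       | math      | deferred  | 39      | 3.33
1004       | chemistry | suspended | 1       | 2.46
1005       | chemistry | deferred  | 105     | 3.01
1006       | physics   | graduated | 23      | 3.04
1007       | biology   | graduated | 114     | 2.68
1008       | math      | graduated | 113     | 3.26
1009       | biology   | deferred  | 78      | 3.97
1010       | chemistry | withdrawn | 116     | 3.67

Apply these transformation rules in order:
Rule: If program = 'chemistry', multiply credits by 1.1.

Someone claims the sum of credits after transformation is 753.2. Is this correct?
Yes, the result is correct.

Step 1: Calculate the correct sum after transformation
Step 2: Apply multiplier 1.1 to records where program = 'chemistry'
Step 3: Correct result = 753.2
Step 4: Claimed result = 753.2
Step 5: 753.2 = 753.2 ✓
Conclusion: The claimed result is correct.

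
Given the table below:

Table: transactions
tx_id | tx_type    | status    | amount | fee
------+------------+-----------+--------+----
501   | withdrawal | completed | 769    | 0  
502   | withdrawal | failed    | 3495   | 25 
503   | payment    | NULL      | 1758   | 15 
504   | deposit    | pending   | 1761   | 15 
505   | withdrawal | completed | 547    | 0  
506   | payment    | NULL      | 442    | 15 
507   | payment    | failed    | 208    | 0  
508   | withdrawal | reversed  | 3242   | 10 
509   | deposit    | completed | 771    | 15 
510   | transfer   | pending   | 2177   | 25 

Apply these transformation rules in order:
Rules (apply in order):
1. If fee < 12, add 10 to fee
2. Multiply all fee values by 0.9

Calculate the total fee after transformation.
144.0

Step 1: Apply Rule 1 - Add 10 to records with fee < 12
  - 4 records affected: 10 + (4 × 10) = 50
  - Unaffected records: 110
  - Sum after Rule 1: 160
Step 2: Apply Rule 2 - Multiply all by 0.9
  - 160 × 0.9 = 144.0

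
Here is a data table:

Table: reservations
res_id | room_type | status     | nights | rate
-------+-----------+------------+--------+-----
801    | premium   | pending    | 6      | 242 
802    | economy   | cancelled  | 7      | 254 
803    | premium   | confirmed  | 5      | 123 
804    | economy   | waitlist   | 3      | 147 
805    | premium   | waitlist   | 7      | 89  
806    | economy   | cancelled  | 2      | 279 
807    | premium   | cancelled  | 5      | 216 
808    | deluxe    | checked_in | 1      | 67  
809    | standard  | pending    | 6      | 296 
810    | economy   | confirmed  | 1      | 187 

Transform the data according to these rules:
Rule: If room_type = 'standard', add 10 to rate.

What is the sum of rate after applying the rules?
1910

Step 1: Count records where room_type = 'standard': 1
Step 2: Total bonus added: 1 × 10 = 10
Step 3: Original sum of rate: 1900
Step 4: Final sum = 1900 + 10 = 1910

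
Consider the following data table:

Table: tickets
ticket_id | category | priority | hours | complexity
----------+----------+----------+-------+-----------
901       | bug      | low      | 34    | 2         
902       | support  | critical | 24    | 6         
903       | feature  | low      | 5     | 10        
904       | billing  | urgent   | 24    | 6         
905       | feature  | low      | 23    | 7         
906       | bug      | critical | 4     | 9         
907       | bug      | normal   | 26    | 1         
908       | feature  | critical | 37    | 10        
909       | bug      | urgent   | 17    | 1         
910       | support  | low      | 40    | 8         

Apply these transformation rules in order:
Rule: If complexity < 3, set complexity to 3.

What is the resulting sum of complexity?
65

Step 1: 3 records have complexity < 3
Step 2: These records originally summed to 4
Step 3: After setting to minimum: 3 × 3 = 9
Step 4: Unaffected records sum: 56
Step 5: Final sum = 9 + 56 = 65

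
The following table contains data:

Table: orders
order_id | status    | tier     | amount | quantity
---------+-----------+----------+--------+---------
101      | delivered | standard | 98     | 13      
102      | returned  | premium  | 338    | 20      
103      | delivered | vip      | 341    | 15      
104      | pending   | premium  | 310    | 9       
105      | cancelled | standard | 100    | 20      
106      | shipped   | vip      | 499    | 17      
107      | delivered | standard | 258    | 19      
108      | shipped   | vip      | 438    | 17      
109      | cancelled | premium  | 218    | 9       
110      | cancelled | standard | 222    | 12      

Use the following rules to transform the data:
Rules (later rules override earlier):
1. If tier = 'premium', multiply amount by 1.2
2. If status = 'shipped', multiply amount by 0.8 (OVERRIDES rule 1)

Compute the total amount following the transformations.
2807.8

Step 1: Rule 2 takes priority for records with status = 'shipped'
  - 2 records: 937 × 0.8 = 749.6
Step 2: Rule 1 applies to remaining records with tier = 'premium'
  - 3 records: 866 × 1.2 = 1039.2
Step 3: Other records unchanged: 1019
Step 4: Final sum = 749.6 + 1039.2 + 1019 = 2807.8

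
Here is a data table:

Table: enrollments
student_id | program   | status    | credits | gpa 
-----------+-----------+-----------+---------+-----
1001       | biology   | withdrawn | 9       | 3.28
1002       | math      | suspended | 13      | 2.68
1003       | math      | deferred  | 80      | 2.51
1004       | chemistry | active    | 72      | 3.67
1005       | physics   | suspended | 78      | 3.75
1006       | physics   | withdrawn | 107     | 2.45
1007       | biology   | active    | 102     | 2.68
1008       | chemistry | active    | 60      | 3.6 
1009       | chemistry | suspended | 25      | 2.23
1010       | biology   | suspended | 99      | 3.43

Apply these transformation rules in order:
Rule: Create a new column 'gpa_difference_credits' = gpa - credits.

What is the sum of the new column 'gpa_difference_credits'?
-614.72

Step 1: For each record, compute gpa - credits
Example calculations:
  3.28 - 9 = -5.72
  2.68 - 13 = -10.32
  2.51 - 80 = -77.49
  ...
Step 2: Sum all derived values
Step 3: Total = -614.72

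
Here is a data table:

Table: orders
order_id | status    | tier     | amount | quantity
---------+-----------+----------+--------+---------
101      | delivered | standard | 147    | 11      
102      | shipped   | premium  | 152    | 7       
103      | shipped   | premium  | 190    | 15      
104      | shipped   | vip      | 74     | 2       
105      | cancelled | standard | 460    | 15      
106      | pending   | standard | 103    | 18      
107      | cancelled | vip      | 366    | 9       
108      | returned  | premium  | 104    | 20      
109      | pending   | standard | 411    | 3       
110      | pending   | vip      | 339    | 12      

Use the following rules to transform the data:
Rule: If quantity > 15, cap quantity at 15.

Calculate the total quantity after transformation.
104

Step 1: 2 records have quantity > 15
Step 2: These records originally summed to 38
Step 3: After capping: 2 × 15 = 30
Step 4: Unaffected records sum: 74
Step 5: Final sum = 30 + 74 = 104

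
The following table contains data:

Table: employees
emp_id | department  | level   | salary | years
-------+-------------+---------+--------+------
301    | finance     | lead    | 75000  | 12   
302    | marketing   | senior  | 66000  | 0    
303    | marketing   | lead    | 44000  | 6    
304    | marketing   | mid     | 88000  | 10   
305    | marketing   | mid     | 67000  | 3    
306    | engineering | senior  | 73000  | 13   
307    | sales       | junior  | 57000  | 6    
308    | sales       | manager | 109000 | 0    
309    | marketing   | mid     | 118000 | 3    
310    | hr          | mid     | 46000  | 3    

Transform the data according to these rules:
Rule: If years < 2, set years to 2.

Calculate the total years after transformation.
60

Step 1: 2 records have years < 2
Step 2: These records originally summed to 0
Step 3: After setting to minimum: 2 × 2 = 4
Step 4: Unaffected records sum: 56
Step 5: Final sum = 4 + 56 = 60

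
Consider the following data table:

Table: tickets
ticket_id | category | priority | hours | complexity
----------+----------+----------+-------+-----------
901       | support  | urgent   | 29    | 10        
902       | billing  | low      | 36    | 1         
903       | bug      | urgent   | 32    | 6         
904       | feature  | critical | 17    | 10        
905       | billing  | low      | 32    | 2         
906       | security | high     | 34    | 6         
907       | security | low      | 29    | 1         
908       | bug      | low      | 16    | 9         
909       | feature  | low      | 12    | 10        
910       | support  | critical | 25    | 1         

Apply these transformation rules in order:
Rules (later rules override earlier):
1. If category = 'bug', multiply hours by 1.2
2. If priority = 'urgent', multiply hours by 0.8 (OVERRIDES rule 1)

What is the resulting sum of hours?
253.0

Step 1: Rule 2 takes priority for records with priority = 'urgent'
  - 2 records: 61 × 0.8 = 48.8
Step 2: Rule 1 applies to remaining records with category = 'bug'
  - 1 records: 16 × 1.2 = 19.2
Step 3: Other records unchanged: 185
Step 4: Final sum = 48.8 + 19.2 + 185 = 253.0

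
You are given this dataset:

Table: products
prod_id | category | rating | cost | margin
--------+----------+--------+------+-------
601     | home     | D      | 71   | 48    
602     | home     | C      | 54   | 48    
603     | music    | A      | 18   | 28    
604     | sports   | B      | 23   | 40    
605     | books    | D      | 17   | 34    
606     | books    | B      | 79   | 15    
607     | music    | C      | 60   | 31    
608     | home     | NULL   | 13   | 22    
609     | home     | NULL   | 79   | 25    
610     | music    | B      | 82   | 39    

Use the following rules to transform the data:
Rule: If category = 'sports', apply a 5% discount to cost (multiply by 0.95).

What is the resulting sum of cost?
494.85

Step 1: Records with category = 'sports' have total cost = 23
Step 2: Apply multiplier: 23 × 0.95 = 21.85
Step 3: Other records total: 473
Step 4: Final sum = 21.85 + 473 = 494.85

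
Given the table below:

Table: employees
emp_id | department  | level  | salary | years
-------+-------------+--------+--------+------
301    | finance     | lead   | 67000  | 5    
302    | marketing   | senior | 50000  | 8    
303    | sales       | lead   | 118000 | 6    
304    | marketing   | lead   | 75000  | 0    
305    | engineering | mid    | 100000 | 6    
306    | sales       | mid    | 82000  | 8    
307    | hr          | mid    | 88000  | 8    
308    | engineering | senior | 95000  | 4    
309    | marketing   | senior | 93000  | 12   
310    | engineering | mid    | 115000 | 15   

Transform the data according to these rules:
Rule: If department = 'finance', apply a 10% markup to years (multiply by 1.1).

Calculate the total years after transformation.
72.5

Step 1: Records with department = 'finance' have total years = 5
Step 2: Apply multiplier: 5 × 1.1 = 5.5
Step 3: Other records total: 67
Step 4: Final sum = 5.5 + 67 = 72.5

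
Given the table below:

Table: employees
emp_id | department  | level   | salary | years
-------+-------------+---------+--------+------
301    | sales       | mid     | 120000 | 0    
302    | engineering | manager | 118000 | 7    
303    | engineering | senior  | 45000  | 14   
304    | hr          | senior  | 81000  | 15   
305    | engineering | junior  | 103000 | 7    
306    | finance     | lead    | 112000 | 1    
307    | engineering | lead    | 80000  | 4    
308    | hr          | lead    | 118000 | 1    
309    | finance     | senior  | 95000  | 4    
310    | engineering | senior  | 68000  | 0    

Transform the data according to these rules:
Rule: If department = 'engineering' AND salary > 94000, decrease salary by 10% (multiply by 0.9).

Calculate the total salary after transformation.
917900.0

Step 1: Find records where department = 'engineering' AND salary > 94000
Step 2: 2 records match, summing to 221000
Step 3: After multiplier: 221000 × 0.9 = 198900.0
Step 4: Unaffected records sum: 719000
Step 5: Final sum = 198900.0 + 719000 = 917900.0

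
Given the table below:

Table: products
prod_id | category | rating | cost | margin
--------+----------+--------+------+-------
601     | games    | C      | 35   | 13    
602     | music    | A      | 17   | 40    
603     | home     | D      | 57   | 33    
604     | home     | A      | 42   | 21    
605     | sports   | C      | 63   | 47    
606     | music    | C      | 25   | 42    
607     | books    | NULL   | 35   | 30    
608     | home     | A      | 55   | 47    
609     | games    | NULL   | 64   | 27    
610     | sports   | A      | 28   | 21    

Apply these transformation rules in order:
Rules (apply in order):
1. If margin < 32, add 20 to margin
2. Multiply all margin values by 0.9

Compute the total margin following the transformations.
378.9

Step 1: Apply Rule 1 - Add 20 to records with margin < 32
  - 5 records affected: 112 + (5 × 20) = 212
  - Unaffected records: 209
  - Sum after Rule 1: 421
Step 2: Apply Rule 2 - Multiply all by 0.9
  - 421 × 0.9 = 378.9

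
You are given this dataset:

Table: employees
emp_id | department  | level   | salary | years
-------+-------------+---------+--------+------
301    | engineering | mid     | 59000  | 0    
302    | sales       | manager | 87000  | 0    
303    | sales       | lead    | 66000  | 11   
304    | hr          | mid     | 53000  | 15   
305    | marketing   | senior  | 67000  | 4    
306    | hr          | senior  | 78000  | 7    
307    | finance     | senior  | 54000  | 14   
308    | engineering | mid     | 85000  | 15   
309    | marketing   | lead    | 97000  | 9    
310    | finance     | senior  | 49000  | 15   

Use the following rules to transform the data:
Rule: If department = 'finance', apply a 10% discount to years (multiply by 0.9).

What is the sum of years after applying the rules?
87.1

Step 1: Records with department = 'finance' have total years = 29
Step 2: Apply multiplier: 29 × 0.9 = 26.1
Step 3: Other records total: 61
Step 4: Final sum = 26.1 + 61 = 87.1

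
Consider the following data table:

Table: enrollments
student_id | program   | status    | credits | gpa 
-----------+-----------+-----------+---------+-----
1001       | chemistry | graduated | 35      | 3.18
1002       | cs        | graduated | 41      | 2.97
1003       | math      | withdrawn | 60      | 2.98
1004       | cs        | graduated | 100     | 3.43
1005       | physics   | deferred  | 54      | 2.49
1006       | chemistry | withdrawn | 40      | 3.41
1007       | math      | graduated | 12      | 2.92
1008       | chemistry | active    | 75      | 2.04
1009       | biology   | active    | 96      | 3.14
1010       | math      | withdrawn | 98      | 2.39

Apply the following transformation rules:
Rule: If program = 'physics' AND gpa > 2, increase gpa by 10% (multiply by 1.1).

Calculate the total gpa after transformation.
29.2

Step 1: Find records where program = 'physics' AND gpa > 2
Step 2: 1 records match, summing to 2.49
Step 3: After multiplier: 2.49 × 1.1 = 2.74
Step 4: Unaffected records sum: 26.46
Step 5: Final sum = 2.74 + 26.46 = 29.2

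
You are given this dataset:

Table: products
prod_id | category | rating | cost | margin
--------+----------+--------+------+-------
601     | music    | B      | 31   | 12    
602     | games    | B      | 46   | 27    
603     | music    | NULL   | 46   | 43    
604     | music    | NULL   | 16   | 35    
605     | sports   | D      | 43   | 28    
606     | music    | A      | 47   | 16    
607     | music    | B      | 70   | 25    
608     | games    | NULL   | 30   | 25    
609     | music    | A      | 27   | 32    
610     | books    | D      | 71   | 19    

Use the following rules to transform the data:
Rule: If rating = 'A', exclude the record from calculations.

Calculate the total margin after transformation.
214

Step 1: Identify records where rating = 'A'
Step 2: The excluded records sum to 48
Step 3: Original total margin = 262
Step 4: Remaining total = 262 - 48 = 214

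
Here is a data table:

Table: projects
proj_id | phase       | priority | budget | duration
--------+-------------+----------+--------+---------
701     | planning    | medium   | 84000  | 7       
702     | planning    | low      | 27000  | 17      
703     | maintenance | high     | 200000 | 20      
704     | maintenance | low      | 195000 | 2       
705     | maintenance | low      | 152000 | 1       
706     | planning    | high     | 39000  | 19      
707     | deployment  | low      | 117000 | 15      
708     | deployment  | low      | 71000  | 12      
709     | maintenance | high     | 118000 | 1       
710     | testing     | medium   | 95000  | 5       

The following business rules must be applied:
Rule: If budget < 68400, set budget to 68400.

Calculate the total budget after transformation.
1168800

Step 1: 2 records have budget < 68400
Step 2: These records originally summed to 66000
Step 3: After setting to minimum: 2 × 68400 = 136800
Step 4: Unaffected records sum: 1032000
Step 5: Final sum = 136800 + 1032000 = 1168800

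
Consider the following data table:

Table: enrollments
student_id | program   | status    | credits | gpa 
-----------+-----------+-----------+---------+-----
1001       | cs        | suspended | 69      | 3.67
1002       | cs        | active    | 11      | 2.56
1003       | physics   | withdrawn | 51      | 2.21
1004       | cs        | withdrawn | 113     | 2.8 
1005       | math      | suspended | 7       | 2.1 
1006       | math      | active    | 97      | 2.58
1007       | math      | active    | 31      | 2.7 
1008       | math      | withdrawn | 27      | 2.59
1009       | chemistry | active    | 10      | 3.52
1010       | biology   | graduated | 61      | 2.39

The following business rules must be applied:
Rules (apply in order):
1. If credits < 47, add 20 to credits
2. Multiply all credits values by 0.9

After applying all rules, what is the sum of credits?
519.3

Step 1: Apply Rule 1 - Add 20 to records with credits < 47
  - 5 records affected: 86 + (5 × 20) = 186
  - Unaffected records: 391
  - Sum after Rule 1: 577
Step 2: Apply Rule 2 - Multiply all by 0.9
  - 577 × 0.9 = 519.3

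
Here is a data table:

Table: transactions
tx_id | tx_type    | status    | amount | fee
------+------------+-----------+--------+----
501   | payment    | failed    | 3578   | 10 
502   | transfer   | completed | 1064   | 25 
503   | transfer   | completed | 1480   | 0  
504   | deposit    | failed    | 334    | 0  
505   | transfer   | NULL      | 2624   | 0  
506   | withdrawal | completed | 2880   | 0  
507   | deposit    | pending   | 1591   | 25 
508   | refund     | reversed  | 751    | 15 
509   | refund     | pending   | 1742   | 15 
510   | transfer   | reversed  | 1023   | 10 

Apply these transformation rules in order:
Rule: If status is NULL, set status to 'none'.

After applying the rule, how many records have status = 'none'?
1

Step 1: Count records where status IS NULL
Step 2: Found 1 records with NULL status
Step 3: These records will have status set to 'none'
Step 4: Records already having status = 'none': 0
Step 5: Answer: 1 + 0 = 1 records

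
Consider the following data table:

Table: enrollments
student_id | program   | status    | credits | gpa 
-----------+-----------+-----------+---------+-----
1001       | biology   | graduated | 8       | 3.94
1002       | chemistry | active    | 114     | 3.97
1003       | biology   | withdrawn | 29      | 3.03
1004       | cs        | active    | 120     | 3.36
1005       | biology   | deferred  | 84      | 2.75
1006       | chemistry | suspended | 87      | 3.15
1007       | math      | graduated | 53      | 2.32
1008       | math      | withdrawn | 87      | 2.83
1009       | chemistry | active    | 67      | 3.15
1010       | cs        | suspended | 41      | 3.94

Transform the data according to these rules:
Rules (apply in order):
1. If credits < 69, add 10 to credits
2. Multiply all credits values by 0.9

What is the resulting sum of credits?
666.0

Step 1: Apply Rule 1 - Add 10 to records with credits < 69
  - 5 records affected: 198 + (5 × 10) = 248
  - Unaffected records: 492
  - Sum after Rule 1: 740
Step 2: Apply Rule 2 - Multiply all by 0.9
  - 740 × 0.9 = 666.0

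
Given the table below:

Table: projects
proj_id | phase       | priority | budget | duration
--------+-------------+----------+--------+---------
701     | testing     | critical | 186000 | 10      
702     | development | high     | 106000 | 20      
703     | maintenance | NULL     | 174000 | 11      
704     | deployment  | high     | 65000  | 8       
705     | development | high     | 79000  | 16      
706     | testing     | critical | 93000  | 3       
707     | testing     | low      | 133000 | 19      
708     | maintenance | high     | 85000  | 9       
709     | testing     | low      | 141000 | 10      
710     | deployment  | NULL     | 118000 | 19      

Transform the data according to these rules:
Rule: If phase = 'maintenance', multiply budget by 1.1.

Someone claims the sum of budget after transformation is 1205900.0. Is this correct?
Yes, the result is correct.

Step 1: Calculate the correct sum after transformation
Step 2: Apply multiplier 1.1 to records where phase = 'maintenance'
Step 3: Correct result = 1205900.0
Step 4: Claimed result = 1205900.0
Step 5: 1205900.0 = 1205900.0 ✓
Conclusion: The claimed result is correct.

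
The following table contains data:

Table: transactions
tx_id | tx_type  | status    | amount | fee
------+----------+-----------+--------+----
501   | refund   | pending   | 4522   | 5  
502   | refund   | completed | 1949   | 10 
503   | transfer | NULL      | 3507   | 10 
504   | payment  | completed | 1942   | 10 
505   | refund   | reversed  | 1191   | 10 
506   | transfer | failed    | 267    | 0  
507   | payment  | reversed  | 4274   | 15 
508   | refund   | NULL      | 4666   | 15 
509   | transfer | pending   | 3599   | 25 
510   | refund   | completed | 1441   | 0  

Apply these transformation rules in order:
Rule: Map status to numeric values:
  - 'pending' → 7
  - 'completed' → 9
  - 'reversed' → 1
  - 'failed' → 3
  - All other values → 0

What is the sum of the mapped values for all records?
46

Step 1: Apply mapping to each record
Step 2: Count by status:
  'pending': 2 records × 7 = 14
  'completed': 3 records × 9 = 27
  'reversed': 2 records × 1 = 2
  'failed': 1 records × 3 = 3
Step 3: Sum all mapped values = 46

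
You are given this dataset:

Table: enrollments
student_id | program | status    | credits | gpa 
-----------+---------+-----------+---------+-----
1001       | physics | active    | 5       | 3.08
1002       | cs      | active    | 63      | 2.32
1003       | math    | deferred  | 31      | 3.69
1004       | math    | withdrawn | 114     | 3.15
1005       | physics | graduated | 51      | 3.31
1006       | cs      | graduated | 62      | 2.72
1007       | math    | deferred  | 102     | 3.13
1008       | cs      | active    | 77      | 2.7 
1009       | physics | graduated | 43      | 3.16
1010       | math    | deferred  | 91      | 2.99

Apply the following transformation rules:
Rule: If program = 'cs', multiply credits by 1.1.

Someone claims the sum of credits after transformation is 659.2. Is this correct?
Yes, the result is correct.

Step 1: Calculate the correct sum after transformation
Step 2: Apply multiplier 1.1 to records where program = 'cs'
Step 3: Correct result = 659.2
Step 4: Claimed result = 659.2
Step 5: 659.2 = 659.2 ✓
Conclusion: The claimed result is correct.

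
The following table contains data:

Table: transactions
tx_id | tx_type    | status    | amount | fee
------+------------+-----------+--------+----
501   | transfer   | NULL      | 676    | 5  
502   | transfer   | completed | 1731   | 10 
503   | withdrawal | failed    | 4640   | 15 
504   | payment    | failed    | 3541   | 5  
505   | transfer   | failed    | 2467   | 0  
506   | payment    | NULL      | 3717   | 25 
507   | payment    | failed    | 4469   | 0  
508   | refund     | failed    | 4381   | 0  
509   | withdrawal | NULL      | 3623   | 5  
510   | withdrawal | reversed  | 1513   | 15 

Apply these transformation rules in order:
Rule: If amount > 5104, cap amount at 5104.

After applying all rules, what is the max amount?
4640

Step 1: Original maximum amount = 4640
Step 2: Check cap of 5104 against maximum
Step 3: No records exceed the cap (max 4640 <= cap 5104), so no capping applies
Step 4: Maximum after transformation = 4640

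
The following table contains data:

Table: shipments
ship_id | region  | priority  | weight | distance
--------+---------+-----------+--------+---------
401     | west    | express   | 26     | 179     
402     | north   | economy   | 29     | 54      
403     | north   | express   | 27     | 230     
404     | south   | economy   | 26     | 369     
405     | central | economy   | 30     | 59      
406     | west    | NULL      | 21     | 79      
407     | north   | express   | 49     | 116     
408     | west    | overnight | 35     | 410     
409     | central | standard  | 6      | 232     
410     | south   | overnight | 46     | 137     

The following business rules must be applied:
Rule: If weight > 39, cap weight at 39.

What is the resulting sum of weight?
278

Step 1: 2 records have weight > 39
Step 2: These records originally summed to 95
Step 3: After capping: 2 × 39 = 78
Step 4: Unaffected records sum: 200
Step 5: Final sum = 78 + 200 = 278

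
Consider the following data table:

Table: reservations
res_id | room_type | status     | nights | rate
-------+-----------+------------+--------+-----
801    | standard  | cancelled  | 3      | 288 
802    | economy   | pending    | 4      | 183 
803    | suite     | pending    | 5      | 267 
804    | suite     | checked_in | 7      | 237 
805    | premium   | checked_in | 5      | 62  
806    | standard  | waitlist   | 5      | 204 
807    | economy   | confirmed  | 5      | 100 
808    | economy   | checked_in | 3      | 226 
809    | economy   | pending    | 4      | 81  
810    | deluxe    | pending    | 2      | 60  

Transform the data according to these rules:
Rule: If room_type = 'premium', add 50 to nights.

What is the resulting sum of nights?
93

Step 1: Count records where room_type = 'premium': 1
Step 2: Total bonus added: 1 × 50 = 50
Step 3: Original sum of nights: 43
Step 4: Final sum = 43 + 50 = 93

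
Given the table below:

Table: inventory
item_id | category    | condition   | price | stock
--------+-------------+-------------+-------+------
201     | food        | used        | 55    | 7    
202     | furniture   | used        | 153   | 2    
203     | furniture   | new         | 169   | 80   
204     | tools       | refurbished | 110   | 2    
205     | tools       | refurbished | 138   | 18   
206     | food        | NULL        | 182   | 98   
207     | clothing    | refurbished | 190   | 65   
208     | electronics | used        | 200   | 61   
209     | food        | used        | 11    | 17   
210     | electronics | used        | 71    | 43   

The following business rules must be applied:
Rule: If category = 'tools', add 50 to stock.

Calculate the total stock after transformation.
493

Step 1: Count records where category = 'tools': 2
Step 2: Total bonus added: 2 × 50 = 100
Step 3: Original sum of stock: 393
Step 4: Final sum = 393 + 100 = 493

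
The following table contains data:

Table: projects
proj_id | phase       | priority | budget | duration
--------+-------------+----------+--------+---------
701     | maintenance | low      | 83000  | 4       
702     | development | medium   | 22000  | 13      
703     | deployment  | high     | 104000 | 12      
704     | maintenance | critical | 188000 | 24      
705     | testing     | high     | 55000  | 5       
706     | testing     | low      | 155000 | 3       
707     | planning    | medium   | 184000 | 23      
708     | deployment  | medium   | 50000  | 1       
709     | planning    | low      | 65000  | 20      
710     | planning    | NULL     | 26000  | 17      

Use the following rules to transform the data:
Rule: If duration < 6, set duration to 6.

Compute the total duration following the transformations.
133

Step 1: 4 records have duration < 6
Step 2: These records originally summed to 13
Step 3: After setting to minimum: 4 × 6 = 24
Step 4: Unaffected records sum: 109
Step 5: Final sum = 24 + 109 = 133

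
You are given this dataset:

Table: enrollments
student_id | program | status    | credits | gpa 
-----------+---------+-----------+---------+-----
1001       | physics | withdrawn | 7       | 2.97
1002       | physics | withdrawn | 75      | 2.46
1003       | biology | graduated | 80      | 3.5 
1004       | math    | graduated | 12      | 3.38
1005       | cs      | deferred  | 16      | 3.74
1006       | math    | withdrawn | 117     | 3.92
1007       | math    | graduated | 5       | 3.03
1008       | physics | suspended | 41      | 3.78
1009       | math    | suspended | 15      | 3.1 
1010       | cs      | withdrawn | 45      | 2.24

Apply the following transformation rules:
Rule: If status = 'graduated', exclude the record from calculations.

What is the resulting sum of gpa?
22.21

Step 1: Identify records where status = 'graduated'
Step 2: The excluded records sum to 9.91
Step 3: Original total gpa = 32.12
Step 4: Remaining total = 32.12 - 9.91 = 22.21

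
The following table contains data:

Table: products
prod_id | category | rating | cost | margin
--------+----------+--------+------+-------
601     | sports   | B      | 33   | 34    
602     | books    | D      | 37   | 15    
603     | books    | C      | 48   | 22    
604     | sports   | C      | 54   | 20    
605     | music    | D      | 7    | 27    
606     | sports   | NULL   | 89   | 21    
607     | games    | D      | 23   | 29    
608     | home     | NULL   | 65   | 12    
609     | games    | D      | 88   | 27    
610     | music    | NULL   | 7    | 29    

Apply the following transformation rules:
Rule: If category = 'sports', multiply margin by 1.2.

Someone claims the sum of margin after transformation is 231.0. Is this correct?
No, the correct result is 251.0.

Step 1: Calculate the correct sum after transformation
Step 2: Apply multiplier 1.2 to records where category = 'sports'
Step 3: Correct result = 251.0
Step 4: Claimed result = 231.0
Step 5: 251.0 ≠ 231.0
Conclusion: The claimed result is incorrect. The correct answer is 251.0.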